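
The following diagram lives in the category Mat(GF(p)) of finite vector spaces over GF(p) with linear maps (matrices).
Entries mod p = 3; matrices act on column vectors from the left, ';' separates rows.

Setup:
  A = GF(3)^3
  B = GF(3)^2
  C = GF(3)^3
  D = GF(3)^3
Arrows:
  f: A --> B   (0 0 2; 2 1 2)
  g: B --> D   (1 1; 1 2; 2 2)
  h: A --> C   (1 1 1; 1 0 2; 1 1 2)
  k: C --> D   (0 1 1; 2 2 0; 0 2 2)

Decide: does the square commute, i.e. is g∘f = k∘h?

Path 1 = f;g:
  e0=[1,0,0] f-->[0,2] g-->[2,1,1]
  e1=[0,1,0] f-->[0,1] g-->[1,2,2]
  e2=[0,0,1] f-->[2,2] g-->[1,0,2]
  result₁ = (2 1 1; 1 2 0; 1 2 2)
Path 2 = h;k:
  e0=[1,0,0] h-->[1,1,1] k-->[2,1,1]
  e1=[0,1,0] h-->[1,0,1] k-->[1,2,2]
  e2=[0,0,1] h-->[1,2,2] k-->[1,0,2]
  result₂ = (2 1 1; 1 2 0; 1 2 2)
Equal? equal; square commutes

Answer: COMMUTES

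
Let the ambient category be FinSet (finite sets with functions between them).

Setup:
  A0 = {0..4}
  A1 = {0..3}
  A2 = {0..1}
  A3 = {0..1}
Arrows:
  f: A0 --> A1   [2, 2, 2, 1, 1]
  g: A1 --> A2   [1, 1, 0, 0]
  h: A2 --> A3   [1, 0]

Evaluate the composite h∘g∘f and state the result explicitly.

  0 f-->2 g-->0 h-->1
  1 f-->2 g-->0 h-->1
  2 f-->2 g-->0 h-->1
  3 f-->1 g-->1 h-->0
  4 f-->1 g-->1 h-->0
result: [1, 1, 1, 0, 0]

Answer: [1, 1, 1, 0, 0]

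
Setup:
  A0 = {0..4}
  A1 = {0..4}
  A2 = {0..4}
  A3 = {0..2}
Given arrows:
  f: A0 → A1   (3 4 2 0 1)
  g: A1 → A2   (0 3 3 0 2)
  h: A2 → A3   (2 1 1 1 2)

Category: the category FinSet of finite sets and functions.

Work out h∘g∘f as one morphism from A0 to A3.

Answer: (2 1 1 2 1)

Trace:
  0 f→3 g→0 h→2
  1 f→4 g→2 h→1
  2 f→2 g→3 h→1
  3 f→0 g→0 h→2
  4 f→1 g→3 h→1
composite: (2 1 1 2 1)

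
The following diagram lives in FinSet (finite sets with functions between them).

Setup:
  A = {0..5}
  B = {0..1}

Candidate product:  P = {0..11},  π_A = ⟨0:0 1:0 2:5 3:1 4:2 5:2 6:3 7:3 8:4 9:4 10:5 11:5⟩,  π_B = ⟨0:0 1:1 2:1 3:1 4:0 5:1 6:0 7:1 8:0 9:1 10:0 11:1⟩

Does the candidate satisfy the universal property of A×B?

|A|·|B| = 6·2 = 12;  |P| = 12
Check the pairing map k ↦ (π_A(k), π_B(k)):
  0 : (0,0)
  1 : (0,1)
  2 : (5,1)
  3 : (1,1)
  4 : (2,0)
  5 : (2,1)
  6 : (3,0)
  7 : (3,1)
  8 : (4,0)
  9 : (4,1)
  10 : (5,0)
  11 : (5,1)  ✗ repeats pair of k=2
distinct pairs in image: 11 / 12 needed
  → (5,1) hit at k=2 and k=11

Answer: NOT A VALID PRODUCT — duplicate pair at indices 11,2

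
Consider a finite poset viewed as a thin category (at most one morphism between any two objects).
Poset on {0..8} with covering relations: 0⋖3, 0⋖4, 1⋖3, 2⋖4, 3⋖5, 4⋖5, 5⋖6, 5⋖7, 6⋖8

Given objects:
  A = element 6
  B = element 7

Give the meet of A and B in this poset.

Answer: A∧B = 5

Derivation:
Lower bounds of A=6 and B=7: {0,1,2,3,4,5}
  0 ⊑ 5
  1 ⊑ 5
  2 ⊑ 5
  3 ⊑ 5
  4 ⊑ 5
  5 ⊑ 5
glb = 5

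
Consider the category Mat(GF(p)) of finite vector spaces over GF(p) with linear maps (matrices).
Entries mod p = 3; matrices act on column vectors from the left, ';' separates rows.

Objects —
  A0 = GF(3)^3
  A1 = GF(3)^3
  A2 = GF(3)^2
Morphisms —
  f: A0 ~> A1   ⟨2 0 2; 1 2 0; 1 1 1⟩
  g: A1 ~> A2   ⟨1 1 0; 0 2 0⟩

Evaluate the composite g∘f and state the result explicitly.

  e0=[1,0,0] f~>[2,1,1] g~>[0,2]
  e1=[0,1,0] f~>[0,2,1] g~>[2,1]
  e2=[0,0,1] f~>[2,0,1] g~>[2,0]
⟦path⟧: ⟨0 2 2; 2 1 0⟩

Answer: ⟨0 2 2; 2 1 0⟩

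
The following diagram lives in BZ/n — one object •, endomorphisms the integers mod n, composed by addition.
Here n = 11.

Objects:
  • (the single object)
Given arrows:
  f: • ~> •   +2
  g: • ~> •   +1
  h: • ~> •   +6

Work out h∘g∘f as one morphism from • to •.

  0 +2≡2 +1≡3 +6≡9  (mod 11)
⟦path⟧: +9

Answer: +9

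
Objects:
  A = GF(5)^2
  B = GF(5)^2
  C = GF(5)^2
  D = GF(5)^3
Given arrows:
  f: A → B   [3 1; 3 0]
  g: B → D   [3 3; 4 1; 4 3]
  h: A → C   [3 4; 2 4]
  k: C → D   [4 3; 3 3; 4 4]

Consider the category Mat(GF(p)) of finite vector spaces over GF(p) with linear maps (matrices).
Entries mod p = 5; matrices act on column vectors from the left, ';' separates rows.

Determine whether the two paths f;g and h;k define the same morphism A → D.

Path 1 = f;g:
  e0=[1,0] f→[3,3] g→[3,0,1]
  e1=[0,1] f→[1,0] g→[3,4,4]
  composite₁ = [3 3; 0 4; 1 4]
Path 2 = h;k:
  e0=[1,0] h→[3,2] k→[3,0,0]
  e1=[0,1] h→[4,4] k→[3,4,2]
  composite₂ = [3 3; 0 4; 0 2]
Equal? distinct morphisms ✗

Answer: DOES NOT COMMUTE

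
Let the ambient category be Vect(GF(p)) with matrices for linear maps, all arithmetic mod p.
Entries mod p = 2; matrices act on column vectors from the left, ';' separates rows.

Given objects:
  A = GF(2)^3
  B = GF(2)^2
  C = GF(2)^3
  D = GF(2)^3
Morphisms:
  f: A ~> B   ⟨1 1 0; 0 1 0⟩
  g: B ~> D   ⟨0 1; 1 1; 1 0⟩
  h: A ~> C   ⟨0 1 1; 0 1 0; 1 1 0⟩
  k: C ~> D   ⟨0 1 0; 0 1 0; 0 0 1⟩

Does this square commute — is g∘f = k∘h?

Path 1 = f;g:
  e0=⟨1,0,0⟩ f~>⟨1,0⟩ g~>⟨0,1,1⟩
  e1=⟨0,1,0⟩ f~>⟨1,1⟩ g~>⟨1,0,1⟩
  e2=⟨0,0,1⟩ f~>⟨0,0⟩ g~>⟨0,0,0⟩
  composite₁ = ⟨0 1 0; 1 0 0; 1 1 0⟩
Path 2 = h;k:
  e0=⟨1,0,0⟩ h~>⟨0,0,1⟩ k~>⟨0,0,1⟩
  e1=⟨0,1,0⟩ h~>⟨1,1,1⟩ k~>⟨1,1,1⟩
  e2=⟨0,0,1⟩ h~>⟨1,0,0⟩ k~>⟨0,0,0⟩
  composite₂ = ⟨0 1 0; 0 1 0; 1 1 0⟩
Equal? differ; not commutative

Answer: DOES NOT COMMUTE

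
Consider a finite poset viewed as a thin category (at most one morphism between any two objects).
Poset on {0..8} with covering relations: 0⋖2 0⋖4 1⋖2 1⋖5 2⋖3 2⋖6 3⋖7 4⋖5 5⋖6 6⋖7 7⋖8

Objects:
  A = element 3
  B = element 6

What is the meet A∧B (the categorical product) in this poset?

Answer: A∧B = 2

Derivation:
{x : x<=A ∧ x<=B} = {0,1,2}  (A=3, B=6)
  0 <= 2
  1 <= 2
  2 <= 2
glb = 2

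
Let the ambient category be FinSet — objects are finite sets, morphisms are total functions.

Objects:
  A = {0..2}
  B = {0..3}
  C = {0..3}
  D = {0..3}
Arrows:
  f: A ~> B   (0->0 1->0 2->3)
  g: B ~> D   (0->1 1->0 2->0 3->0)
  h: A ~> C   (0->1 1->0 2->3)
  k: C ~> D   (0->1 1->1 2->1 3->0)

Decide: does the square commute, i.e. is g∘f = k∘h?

Path 1 = f;g:
  0 f~>0 g~>1
  1 f~>0 g~>1
  2 f~>3 g~>0
  composite₁ = (0->1 1->1 2->0)
Path 2 = h;k:
  0 h~>1 k~>1
  1 h~>0 k~>1
  2 h~>3 k~>0
  composite₂ = (0->1 1->1 2->0)
Equal? same morphism ✓

Answer: COMMUTES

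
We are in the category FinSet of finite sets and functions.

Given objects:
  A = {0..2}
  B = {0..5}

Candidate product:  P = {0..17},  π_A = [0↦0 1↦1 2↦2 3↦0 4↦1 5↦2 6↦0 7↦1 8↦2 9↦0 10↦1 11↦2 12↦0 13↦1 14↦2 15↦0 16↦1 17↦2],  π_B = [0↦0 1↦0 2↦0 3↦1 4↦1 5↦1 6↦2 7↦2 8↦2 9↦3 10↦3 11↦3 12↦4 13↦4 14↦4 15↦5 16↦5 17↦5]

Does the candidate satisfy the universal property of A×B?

Answer: VALID PRODUCT

Trace:
|A|·|B| = 3·6 = 18;  |P| = 18
Check the pairing map k ↦ (π_A(k), π_B(k)):
  0 ↦ (0,0)
  1 ↦ (1,0)
  2 ↦ (2,0)
  3 ↦ (0,1)
  4 ↦ (1,1)
  5 ↦ (2,1)
  6 ↦ (0,2)
  7 ↦ (1,2)
  8 ↦ (2,2)
  9 ↦ (0,3)
  10 ↦ (1,3)
  11 ↦ (2,3)
  12 ↦ (0,4)
  13 ↦ (1,4)
  14 ↦ (2,4)
  15 ↦ (0,5)
  16 ↦ (1,5)
  17 ↦ (2,5)
distinct pairs in image: 18 / 18 needed
  → bijection onto A×B; projections well-typed.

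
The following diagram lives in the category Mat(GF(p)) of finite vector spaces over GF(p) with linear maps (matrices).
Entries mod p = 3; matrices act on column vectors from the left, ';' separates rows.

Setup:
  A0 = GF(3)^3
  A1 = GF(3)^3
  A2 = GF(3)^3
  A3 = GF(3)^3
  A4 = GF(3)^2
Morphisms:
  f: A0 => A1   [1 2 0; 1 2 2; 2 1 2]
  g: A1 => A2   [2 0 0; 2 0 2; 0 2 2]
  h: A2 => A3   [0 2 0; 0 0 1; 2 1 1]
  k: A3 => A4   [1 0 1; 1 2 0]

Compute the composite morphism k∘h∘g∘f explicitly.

Answer: [1 2 2; 0 0 0]

Derivation:
  e0=(1,0,0) f=>(1,1,2) g=>(2,0,0) h=>(0,0,1) k=>(1,0)
  e1=(0,1,0) f=>(2,2,1) g=>(1,0,0) h=>(0,0,2) k=>(2,0)
  e2=(0,0,1) f=>(0,2,2) g=>(0,1,2) h=>(2,2,0) k=>(2,0)
composite: [1 2 2; 0 0 0]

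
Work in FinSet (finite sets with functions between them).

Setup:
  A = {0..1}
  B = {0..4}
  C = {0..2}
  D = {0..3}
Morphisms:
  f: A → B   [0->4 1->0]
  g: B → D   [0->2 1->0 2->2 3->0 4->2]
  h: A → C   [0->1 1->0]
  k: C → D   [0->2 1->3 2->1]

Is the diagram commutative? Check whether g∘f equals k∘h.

Along f;g (path 1):
  0 f→4 g→2
  1 f→0 g→2
  result₁ = [0->2 1->2]
Along h;k (path 2):
  0 h→1 k→3
  1 h→0 k→2
  result₂ = [0->3 1->2]
Equal? differ; not commutative

Answer: DOES NOT COMMUTE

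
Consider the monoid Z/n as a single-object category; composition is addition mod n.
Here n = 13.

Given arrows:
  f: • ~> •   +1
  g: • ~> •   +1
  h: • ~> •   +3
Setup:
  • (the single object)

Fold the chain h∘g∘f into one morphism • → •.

Answer: +5

Work:
  0 +1≡1 +1≡2 +3≡5  (mod 13)
result: +5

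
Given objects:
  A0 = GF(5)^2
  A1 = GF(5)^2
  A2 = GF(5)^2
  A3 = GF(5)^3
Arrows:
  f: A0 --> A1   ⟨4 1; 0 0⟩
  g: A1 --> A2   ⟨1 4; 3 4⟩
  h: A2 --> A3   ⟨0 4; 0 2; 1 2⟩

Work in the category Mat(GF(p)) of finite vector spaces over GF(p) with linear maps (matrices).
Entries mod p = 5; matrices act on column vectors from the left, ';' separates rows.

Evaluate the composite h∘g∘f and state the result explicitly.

Answer: ⟨3 2; 4 1; 3 2⟩

Work:
  e0=[1,0] f-->[4,0] g-->[4,2] h-->[3,4,3]
  e1=[0,1] f-->[1,0] g-->[1,3] h-->[2,1,2]
result: ⟨3 2; 4 1; 3 2⟩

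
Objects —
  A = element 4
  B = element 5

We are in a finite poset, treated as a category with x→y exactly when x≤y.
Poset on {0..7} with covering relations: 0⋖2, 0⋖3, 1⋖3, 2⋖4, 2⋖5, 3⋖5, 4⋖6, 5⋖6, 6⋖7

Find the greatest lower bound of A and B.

Common predecessors of 4,5: {0,2}
  0 ≤ 2
  2 ≤ 2
glb = 2

Answer: A∧B = 2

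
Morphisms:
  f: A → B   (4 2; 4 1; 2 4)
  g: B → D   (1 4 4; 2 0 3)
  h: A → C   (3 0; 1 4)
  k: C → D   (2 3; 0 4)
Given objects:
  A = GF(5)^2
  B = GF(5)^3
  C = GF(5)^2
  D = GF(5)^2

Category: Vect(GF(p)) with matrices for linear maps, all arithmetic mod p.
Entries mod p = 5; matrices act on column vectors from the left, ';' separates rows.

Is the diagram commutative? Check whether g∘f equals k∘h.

Answer: DOES NOT COMMUTE

Derivation:
Along f;g (path 1):
  e0=⟨1,0⟩ f→⟨4,4,2⟩ g→⟨3,4⟩
  e1=⟨0,1⟩ f→⟨2,1,4⟩ g→⟨2,1⟩
  ⟦path⟧₁ = (3 2; 4 1)
Along h;k (path 2):
  e0=⟨1,0⟩ h→⟨3,1⟩ k→⟨4,4⟩
  e1=⟨0,1⟩ h→⟨0,4⟩ k→⟨2,1⟩
  ⟦path⟧₂ = (4 2; 4 1)
Equal? distinct morphisms ✗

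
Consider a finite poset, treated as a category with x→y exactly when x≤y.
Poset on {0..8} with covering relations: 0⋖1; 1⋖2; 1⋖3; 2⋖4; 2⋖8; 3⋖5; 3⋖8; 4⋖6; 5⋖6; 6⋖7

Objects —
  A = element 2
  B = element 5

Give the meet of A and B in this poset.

Answer: A∧B = 1

Trace:
Lower bounds of A=2 and B=5: {0,1}
  0 ≤ 1
  1 ≤ 1
glb = 1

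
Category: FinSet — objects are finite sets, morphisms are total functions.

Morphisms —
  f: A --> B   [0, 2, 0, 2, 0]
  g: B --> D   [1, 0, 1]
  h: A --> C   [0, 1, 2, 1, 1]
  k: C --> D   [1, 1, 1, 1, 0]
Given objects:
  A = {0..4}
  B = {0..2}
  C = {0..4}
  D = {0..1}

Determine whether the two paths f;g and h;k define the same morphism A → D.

Path 1 = f;g:
  0 f-->0 g-->1
  1 f-->2 g-->1
  2 f-->0 g-->1
  3 f-->2 g-->1
  4 f-->0 g-->1
  composite₁ = [1, 1, 1, 1, 1]
Path 2 = h;k:
  0 h-->0 k-->1
  1 h-->1 k-->1
  2 h-->2 k-->1
  3 h-->1 k-->1
  4 h-->1 k-->1
  composite₂ = [1, 1, 1, 1, 1]
Equal? equal; square commutes

Answer: COMMUTES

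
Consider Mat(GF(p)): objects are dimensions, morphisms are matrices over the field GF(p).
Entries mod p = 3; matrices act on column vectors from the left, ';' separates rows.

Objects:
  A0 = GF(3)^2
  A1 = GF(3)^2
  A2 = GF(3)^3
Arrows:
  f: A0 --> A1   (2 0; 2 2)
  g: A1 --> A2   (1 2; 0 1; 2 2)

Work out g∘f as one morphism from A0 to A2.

Answer: (0 1; 2 2; 2 1)

Derivation:
  e0=⟨1,0⟩ f-->⟨2,2⟩ g-->⟨0,2,2⟩
  e1=⟨0,1⟩ f-->⟨0,2⟩ g-->⟨1,2,1⟩
⟦path⟧: (0 1; 2 2; 2 1)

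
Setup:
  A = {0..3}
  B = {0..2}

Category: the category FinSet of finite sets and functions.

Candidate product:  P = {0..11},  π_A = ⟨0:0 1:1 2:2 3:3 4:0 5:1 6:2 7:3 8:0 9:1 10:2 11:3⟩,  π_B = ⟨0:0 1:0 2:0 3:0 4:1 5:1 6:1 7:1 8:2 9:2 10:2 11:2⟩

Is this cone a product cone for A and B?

Answer: VALID PRODUCT

Trace:
|A|·|B| = 4·3 = 12;  |P| = 12
Check the pairing map k ↦ (π_A(k), π_B(k)):
  0 : (0,0)
  1 : (1,0)
  2 : (2,0)
  3 : (3,0)
  4 : (0,1)
  5 : (1,1)
  6 : (2,1)
  7 : (3,1)
  8 : (0,2)
  9 : (1,2)
  10 : (2,2)
  11 : (3,2)
distinct pairs in image: 12 / 12 needed
  → bijection onto A×B; projections well-typed.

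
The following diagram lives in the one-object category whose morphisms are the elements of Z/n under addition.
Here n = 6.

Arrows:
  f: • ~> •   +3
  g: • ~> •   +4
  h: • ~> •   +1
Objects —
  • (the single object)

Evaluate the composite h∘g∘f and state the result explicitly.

  0 +3≡3 +4≡1 +1≡2  (mod 6)
⟦path⟧: +2

Answer: +2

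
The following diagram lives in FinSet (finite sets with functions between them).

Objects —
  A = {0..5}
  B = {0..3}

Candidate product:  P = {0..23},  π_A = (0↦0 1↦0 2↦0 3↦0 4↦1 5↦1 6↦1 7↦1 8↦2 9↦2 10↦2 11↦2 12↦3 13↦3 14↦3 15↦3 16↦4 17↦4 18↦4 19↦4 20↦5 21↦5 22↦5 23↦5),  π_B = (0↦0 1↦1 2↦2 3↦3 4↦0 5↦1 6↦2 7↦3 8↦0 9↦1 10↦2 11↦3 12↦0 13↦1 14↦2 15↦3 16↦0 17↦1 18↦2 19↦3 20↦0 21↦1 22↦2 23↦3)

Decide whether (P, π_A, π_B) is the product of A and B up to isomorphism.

Answer: VALID PRODUCT

Trace:
|A|·|B| = 6·4 = 24;  |P| = 24
Check the pairing map k ↦ (π_A(k), π_B(k)):
  0 ↦ (0,0)
  1 ↦ (0,1)
  2 ↦ (0,2)
  3 ↦ (0,3)
  4 ↦ (1,0)
  5 ↦ (1,1)
  6 ↦ (1,2)
  7 ↦ (1,3)
  8 ↦ (2,0)
  9 ↦ (2,1)
  10 ↦ (2,2)
  11 ↦ (2,3)
  12 ↦ (3,0)
  13 ↦ (3,1)
  14 ↦ (3,2)
  15 ↦ (3,3)
  16 ↦ (4,0)
  17 ↦ (4,1)
  18 ↦ (4,2)
  19 ↦ (4,3)
  20 ↦ (5,0)
  21 ↦ (5,1)
  22 ↦ (5,2)
  23 ↦ (5,3)
distinct pairs in image: 24 / 24 needed
  → bijection onto A×B; projections well-typed.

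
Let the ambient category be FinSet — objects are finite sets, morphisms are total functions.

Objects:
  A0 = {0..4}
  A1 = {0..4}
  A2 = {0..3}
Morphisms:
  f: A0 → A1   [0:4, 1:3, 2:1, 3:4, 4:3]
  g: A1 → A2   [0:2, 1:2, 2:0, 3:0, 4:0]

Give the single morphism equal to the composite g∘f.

  0 f→4 g→0
  1 f→3 g→0
  2 f→1 g→2
  3 f→4 g→0
  4 f→3 g→0
composite: [0:0, 1:0, 2:2, 3:0, 4:0]

Answer: [0:0, 1:0, 2:2, 3:0, 4:0]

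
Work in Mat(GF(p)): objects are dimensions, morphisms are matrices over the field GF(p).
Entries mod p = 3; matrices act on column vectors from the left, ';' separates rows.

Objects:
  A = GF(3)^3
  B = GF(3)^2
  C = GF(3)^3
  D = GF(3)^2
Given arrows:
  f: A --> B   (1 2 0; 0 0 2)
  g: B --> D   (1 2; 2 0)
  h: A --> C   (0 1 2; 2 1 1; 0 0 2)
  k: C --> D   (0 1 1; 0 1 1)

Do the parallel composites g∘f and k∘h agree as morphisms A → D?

Answer: DOES NOT COMMUTE

Trace:
Along f;g (path 1):
  e0=(1,0,0) f-->(1,0) g-->(1,2)
  e1=(0,1,0) f-->(2,0) g-->(2,1)
  e2=(0,0,1) f-->(0,2) g-->(1,0)
  composite₁ = (1 2 1; 2 1 0)
Along h;k (path 2):
  e0=(1,0,0) h-->(0,2,0) k-->(2,2)
  e1=(0,1,0) h-->(1,1,0) k-->(1,1)
  e2=(0,0,1) h-->(2,1,2) k-->(0,0)
  composite₂ = (2 1 0; 2 1 0)
Equal? differ; not commutative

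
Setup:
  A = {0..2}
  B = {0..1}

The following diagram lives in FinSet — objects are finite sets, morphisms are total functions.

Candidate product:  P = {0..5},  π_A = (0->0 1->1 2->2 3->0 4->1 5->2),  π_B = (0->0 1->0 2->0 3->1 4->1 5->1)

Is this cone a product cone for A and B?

Answer: VALID PRODUCT

Derivation:
|A|·|B| = 3·2 = 6;  |P| = 6
Check the pairing map k ↦ (π_A(k), π_B(k)):
  0 -> (0,0)
  1 -> (1,0)
  2 -> (2,0)
  3 -> (0,1)
  4 -> (1,1)
  5 -> (2,1)
distinct pairs in image: 6 / 6 needed
  → bijection onto A×B; projections well-typed.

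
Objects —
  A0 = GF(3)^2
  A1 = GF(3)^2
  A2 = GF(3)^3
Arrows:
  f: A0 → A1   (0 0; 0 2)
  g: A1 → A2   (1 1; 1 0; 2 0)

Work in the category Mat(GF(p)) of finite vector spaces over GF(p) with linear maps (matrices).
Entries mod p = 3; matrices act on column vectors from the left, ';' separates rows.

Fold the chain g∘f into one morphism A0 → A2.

  e0=[1,0] f→[0,0] g→[0,0,0]
  e1=[0,1] f→[0,2] g→[2,0,0]
⟦path⟧: (0 2; 0 0; 0 0)

Answer: (0 2; 0 0; 0 0)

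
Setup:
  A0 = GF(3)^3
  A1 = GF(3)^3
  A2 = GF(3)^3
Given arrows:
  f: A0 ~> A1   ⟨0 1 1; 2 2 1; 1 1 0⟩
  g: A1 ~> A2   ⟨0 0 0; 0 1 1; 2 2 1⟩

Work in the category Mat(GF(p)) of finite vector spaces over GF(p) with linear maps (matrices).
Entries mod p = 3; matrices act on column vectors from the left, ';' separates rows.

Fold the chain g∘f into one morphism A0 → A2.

  e0=⟨1,0,0⟩ f~>⟨0,2,1⟩ g~>⟨0,0,2⟩
  e1=⟨0,1,0⟩ f~>⟨1,2,1⟩ g~>⟨0,0,1⟩
  e2=⟨0,0,1⟩ f~>⟨1,1,0⟩ g~>⟨0,1,1⟩
⟦path⟧: ⟨0 0 0; 0 0 1; 2 1 1⟩

Answer: ⟨0 0 0; 0 0 1; 2 1 1⟩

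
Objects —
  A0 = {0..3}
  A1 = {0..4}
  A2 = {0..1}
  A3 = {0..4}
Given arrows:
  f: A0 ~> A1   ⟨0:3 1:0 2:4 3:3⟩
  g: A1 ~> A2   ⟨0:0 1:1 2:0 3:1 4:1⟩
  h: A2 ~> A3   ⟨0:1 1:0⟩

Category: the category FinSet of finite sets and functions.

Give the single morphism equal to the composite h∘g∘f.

  0 f~>3 g~>1 h~>0
  1 f~>0 g~>0 h~>1
  2 f~>4 g~>1 h~>0
  3 f~>3 g~>1 h~>0
result: ⟨0:0 1:1 2:0 3:0⟩

Answer: ⟨0:0 1:1 2:0 3:0⟩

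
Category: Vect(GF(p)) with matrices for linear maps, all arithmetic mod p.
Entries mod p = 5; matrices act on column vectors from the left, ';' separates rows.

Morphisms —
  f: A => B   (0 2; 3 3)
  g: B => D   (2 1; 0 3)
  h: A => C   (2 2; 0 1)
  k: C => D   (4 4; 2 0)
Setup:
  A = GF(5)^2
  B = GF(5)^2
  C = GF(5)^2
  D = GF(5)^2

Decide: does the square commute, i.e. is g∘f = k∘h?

Path 1 = f;g:
  e0=(1,0) f=>(0,3) g=>(3,4)
  e1=(0,1) f=>(2,3) g=>(2,4)
  result₁ = (3 2; 4 4)
Path 2 = h;k:
  e0=(1,0) h=>(2,0) k=>(3,4)
  e1=(0,1) h=>(2,1) k=>(2,4)
  result₂ = (3 2; 4 4)
Equal? same morphism ✓

Answer: COMMUTES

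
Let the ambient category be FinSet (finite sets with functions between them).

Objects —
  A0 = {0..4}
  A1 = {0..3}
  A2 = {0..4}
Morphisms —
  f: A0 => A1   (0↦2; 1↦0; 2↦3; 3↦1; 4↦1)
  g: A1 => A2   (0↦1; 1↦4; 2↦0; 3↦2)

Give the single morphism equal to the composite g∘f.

  0 f=>2 g=>0
  1 f=>0 g=>1
  2 f=>3 g=>2
  3 f=>1 g=>4
  4 f=>1 g=>4
result: (0↦0; 1↦1; 2↦2; 3↦4; 4↦4)

Answer: (0↦0; 1↦1; 2↦2; 3↦4; 4↦4)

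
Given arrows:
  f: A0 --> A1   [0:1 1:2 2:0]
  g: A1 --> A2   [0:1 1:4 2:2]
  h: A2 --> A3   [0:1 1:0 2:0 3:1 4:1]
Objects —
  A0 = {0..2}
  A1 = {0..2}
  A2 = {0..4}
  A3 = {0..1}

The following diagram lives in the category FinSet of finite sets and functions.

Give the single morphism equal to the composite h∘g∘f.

Answer: [0:1 1:0 2:0]

Work:
  0 f-->1 g-->4 h-->1
  1 f-->2 g-->2 h-->0
  2 f-->0 g-->1 h-->0
result: [0:1 1:0 2:0]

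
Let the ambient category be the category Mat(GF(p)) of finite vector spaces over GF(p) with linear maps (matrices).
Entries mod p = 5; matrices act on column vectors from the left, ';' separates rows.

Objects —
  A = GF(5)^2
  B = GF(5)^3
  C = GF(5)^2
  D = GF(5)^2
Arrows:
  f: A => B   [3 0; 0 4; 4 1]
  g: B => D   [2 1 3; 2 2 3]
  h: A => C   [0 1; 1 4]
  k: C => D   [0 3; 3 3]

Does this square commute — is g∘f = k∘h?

Answer: DOES NOT COMMUTE

Work:
Along f;g (path 1):
  e0=⟨1,0⟩ f=>⟨3,0,4⟩ g=>⟨3,3⟩
  e1=⟨0,1⟩ f=>⟨0,4,1⟩ g=>⟨2,1⟩
  composite₁ = [3 2; 3 1]
Along h;k (path 2):
  e0=⟨1,0⟩ h=>⟨0,1⟩ k=>⟨3,3⟩
  e1=⟨0,1⟩ h=>⟨1,4⟩ k=>⟨2,0⟩
  composite₂ = [3 2; 3 0]
Equal? differ; not commutative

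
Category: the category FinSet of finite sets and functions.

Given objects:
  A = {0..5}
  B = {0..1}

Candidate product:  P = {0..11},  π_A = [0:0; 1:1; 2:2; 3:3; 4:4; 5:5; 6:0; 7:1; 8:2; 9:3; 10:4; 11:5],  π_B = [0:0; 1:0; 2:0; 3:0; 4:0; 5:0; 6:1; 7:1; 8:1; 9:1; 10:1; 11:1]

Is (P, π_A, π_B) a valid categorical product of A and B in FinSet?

Answer: VALID PRODUCT

Trace:
|A|·|B| = 6·2 = 12;  |P| = 12
Check the pairing map k ↦ (π_A(k), π_B(k)):
  0 : (0,0)
  1 : (1,0)
  2 : (2,0)
  3 : (3,0)
  4 : (4,0)
  5 : (5,0)
  6 : (0,1)
  7 : (1,1)
  8 : (2,1)
  9 : (3,1)
  10 : (4,1)
  11 : (5,1)
distinct pairs in image: 12 / 12 needed
  → bijection onto A×B; projections well-typed.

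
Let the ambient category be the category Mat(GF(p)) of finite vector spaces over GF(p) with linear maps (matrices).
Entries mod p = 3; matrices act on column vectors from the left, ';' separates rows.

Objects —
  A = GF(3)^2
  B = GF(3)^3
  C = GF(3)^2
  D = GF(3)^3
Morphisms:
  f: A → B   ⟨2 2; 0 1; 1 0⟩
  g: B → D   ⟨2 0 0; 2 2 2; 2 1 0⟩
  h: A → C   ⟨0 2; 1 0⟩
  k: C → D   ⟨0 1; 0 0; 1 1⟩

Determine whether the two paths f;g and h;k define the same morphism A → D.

Answer: DOES NOT COMMUTE

Trace:
Path 1 = f;g:
  e0=[1,0] f→[2,0,1] g→[1,0,1]
  e1=[0,1] f→[2,1,0] g→[1,0,2]
  ⟦path⟧₁ = ⟨1 1; 0 0; 1 2⟩
Path 2 = h;k:
  e0=[1,0] h→[0,1] k→[1,0,1]
  e1=[0,1] h→[2,0] k→[0,0,2]
  ⟦path⟧₂ = ⟨1 0; 0 0; 1 2⟩
Equal? NO — does not commute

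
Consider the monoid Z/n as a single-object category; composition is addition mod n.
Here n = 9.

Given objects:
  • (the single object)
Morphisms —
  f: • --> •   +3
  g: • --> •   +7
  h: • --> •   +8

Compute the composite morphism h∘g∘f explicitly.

  0 +3≡3 +7≡1 +8≡0  (mod 9)
⟦path⟧: +0

Answer: +0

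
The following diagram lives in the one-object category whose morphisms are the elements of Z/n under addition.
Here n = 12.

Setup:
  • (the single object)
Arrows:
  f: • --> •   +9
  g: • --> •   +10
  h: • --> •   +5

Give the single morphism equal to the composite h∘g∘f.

  0 +9≡9 +10≡7 +5≡0  (mod 12)
composite: +0

Answer: +0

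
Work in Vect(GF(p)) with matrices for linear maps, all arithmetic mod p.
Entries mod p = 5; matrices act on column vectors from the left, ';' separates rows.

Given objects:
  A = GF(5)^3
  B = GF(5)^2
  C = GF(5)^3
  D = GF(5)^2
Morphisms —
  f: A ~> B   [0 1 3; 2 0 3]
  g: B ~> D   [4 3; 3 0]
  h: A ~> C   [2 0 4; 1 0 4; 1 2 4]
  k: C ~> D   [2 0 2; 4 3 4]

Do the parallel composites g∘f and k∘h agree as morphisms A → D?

Answer: COMMUTES

Derivation:
Along f;g (path 1):
  e0=(1,0,0) f~>(0,2) g~>(1,0)
  e1=(0,1,0) f~>(1,0) g~>(4,3)
  e2=(0,0,1) f~>(3,3) g~>(1,4)
  composite₁ = [1 4 1; 0 3 4]
Along h;k (path 2):
  e0=(1,0,0) h~>(2,1,1) k~>(1,0)
  e1=(0,1,0) h~>(0,0,2) k~>(4,3)
  e2=(0,0,1) h~>(4,4,4) k~>(1,4)
  composite₂ = [1 4 1; 0 3 4]
Equal? same morphism ✓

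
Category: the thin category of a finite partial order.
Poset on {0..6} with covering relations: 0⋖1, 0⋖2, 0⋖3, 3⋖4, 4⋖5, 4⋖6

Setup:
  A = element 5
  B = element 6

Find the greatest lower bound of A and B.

Answer: A∧B = 4

Derivation:
Lower bounds of A=5 and B=6: {0,3,4}
  0 ⊑ 4
  3 ⊑ 4
  4 ⊑ 4
glb = 4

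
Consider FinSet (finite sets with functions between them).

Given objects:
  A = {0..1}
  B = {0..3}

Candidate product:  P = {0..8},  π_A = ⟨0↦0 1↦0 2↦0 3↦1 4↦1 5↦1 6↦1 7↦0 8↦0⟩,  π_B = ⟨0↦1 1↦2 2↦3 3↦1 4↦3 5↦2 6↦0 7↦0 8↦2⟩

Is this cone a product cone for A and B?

Answer: NOT A VALID PRODUCT — |P|=9 ≠ |A|·|B|=8

Derivation:
|A|·|B| = 2·4 = 8;  |P| = 9
  → cardinalities differ; no bijection possible.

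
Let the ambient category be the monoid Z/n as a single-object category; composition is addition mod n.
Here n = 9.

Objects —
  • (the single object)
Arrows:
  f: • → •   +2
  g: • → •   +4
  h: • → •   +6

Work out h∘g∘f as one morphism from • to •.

  0 +2≡2 +4≡6 +6≡3  (mod 9)
⟦path⟧: +3

Answer: +3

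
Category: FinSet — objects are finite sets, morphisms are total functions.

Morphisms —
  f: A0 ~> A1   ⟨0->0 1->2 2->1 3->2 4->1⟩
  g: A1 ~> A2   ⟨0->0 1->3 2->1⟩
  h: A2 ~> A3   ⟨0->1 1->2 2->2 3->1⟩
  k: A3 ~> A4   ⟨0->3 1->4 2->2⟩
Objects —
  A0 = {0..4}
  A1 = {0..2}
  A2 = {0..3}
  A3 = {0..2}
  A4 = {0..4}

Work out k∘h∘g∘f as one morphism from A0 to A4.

Answer: ⟨0->4 1->2 2->4 3->2 4->4⟩

Trace:
  0 f~>0 g~>0 h~>1 k~>4
  1 f~>2 g~>1 h~>2 k~>2
  2 f~>1 g~>3 h~>1 k~>4
  3 f~>2 g~>1 h~>2 k~>2
  4 f~>1 g~>3 h~>1 k~>4
⟦path⟧: ⟨0->4 1->2 2->4 3->2 4->4⟩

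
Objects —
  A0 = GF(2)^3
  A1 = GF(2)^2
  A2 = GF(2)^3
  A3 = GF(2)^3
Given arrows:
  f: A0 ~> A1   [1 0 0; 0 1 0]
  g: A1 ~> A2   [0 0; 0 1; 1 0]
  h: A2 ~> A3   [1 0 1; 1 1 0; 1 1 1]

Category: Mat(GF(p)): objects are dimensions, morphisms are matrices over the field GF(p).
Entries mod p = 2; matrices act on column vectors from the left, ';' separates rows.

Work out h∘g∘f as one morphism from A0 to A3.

  e0=[1,0,0] f~>[1,0] g~>[0,0,1] h~>[1,0,1]
  e1=[0,1,0] f~>[0,1] g~>[0,1,0] h~>[0,1,1]
  e2=[0,0,1] f~>[0,0] g~>[0,0,0] h~>[0,0,0]
composite: [1 0 0; 0 1 0; 1 1 0]

Answer: [1 0 0; 0 1 0; 1 1 0]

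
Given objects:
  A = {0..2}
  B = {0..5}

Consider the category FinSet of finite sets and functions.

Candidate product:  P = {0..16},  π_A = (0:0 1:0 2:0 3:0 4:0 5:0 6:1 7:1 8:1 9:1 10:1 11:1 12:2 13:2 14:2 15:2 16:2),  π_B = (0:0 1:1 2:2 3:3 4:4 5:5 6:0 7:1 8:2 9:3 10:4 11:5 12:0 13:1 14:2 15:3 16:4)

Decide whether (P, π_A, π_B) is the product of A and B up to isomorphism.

Answer: NOT A VALID PRODUCT — |P|=17 ≠ |A|·|B|=18

Work:
|A|·|B| = 3·6 = 18;  |P| = 17
  → cardinalities differ; no bijection possible.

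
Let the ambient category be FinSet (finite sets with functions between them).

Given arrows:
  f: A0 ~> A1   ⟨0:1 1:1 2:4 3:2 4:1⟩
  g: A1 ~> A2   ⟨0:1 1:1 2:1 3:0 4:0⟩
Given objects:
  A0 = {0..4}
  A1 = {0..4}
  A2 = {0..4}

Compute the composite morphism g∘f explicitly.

  0 f~>1 g~>1
  1 f~>1 g~>1
  2 f~>4 g~>0
  3 f~>2 g~>1
  4 f~>1 g~>1
composite: ⟨0:1 1:1 2:0 3:1 4:1⟩

Answer: ⟨0:1 1:1 2:0 3:1 4:1⟩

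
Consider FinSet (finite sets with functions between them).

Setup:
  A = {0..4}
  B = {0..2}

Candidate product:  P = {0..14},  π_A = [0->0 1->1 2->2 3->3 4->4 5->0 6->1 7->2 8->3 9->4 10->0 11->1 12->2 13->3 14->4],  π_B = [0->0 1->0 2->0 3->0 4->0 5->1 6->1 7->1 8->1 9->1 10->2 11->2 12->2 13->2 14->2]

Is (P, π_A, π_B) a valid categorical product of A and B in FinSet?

Answer: VALID PRODUCT

Derivation:
|A|·|B| = 5·3 = 15;  |P| = 15
Check the pairing map k ↦ (π_A(k), π_B(k)):
  0 -> (0,0)
  1 -> (1,0)
  2 -> (2,0)
  3 -> (3,0)
  4 -> (4,0)
  5 -> (0,1)
  6 -> (1,1)
  7 -> (2,1)
  8 -> (3,1)
  9 -> (4,1)
  10 -> (0,2)
  11 -> (1,2)
  12 -> (2,2)
  13 -> (3,2)
  14 -> (4,2)
distinct pairs in image: 15 / 15 needed
  → bijection onto A×B; projections well-typed.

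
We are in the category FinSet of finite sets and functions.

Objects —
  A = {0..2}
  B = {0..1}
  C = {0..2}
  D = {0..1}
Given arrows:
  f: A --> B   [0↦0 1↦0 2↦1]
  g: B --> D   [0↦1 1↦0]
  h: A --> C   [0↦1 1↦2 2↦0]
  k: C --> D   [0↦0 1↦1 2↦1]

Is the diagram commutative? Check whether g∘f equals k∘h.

Path 1 = f;g:
  0 f-->0 g-->1
  1 f-->0 g-->1
  2 f-->1 g-->0
  result₁ = [0↦1 1↦1 2↦0]
Path 2 = h;k:
  0 h-->1 k-->1
  1 h-->2 k-->1
  2 h-->0 k-->0
  result₂ = [0↦1 1↦1 2↦0]
Equal? same morphism ✓

Answer: COMMUTES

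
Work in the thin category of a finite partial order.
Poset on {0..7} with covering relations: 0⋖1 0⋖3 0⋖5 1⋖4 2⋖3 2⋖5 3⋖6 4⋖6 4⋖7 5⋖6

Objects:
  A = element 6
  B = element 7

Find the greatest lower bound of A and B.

Answer: A∧B = 4

Trace:
Common predecessors of 6,7: {0,1,4}
  0 <= 4
  1 <= 4
  4 <= 4
glb = 4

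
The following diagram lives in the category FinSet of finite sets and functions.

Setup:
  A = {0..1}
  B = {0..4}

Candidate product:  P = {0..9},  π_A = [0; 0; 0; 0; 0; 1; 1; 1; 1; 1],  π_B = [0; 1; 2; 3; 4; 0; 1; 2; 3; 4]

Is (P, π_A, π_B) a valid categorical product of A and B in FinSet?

Answer: VALID PRODUCT

Trace:
|A|·|B| = 2·5 = 10;  |P| = 10
Check the pairing map k ↦ (π_A(k), π_B(k)):
  0 : (0,0)
  1 : (0,1)
  2 : (0,2)
  3 : (0,3)
  4 : (0,4)
  5 : (1,0)
  6 : (1,1)
  7 : (1,2)
  8 : (1,3)
  9 : (1,4)
distinct pairs in image: 10 / 10 needed
  → bijection onto A×B; projections well-typed.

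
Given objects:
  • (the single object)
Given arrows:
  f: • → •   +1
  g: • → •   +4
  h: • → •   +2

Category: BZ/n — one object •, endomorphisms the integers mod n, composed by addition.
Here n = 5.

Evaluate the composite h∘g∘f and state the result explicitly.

  0 +1≡1 +4≡0 +2≡2  (mod 5)
composite: +2

Answer: +2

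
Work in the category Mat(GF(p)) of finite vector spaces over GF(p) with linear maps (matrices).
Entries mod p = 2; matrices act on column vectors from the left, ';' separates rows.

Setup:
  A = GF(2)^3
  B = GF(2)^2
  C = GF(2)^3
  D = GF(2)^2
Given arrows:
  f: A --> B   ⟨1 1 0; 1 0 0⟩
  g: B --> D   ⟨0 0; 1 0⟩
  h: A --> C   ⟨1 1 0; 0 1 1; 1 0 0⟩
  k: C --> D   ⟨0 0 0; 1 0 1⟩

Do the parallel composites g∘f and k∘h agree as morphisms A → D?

Along f;g (path 1):
  e0=(1,0,0) f-->(1,1) g-->(0,1)
  e1=(0,1,0) f-->(1,0) g-->(0,1)
  e2=(0,0,1) f-->(0,0) g-->(0,0)
  ⟦path⟧₁ = ⟨0 0 0; 1 1 0⟩
Along h;k (path 2):
  e0=(1,0,0) h-->(1,0,1) k-->(0,0)
  e1=(0,1,0) h-->(1,1,0) k-->(0,1)
  e2=(0,0,1) h-->(0,1,0) k-->(0,0)
  ⟦path⟧₂ = ⟨0 0 0; 0 1 0⟩
Equal? distinct morphisms ✗

Answer: DOES NOT COMMUTE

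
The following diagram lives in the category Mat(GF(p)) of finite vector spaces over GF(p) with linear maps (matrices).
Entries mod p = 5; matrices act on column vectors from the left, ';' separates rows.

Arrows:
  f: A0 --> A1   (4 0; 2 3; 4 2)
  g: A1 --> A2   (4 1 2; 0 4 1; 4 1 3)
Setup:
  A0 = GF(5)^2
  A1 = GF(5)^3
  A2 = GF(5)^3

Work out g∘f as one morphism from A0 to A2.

  e0=⟨1,0⟩ f-->⟨4,2,4⟩ g-->⟨1,2,0⟩
  e1=⟨0,1⟩ f-->⟨0,3,2⟩ g-->⟨2,4,4⟩
result: (1 2; 2 4; 0 4)

Answer: (1 2; 2 4; 0 4)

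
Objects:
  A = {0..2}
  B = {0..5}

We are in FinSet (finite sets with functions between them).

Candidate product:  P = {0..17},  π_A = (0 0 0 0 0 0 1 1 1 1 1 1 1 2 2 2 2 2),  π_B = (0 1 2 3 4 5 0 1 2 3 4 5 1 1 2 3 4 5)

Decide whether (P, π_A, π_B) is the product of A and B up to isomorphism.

Answer: NOT A VALID PRODUCT — duplicate pair at indices 7,12

Trace:
|A|·|B| = 3·6 = 18;  |P| = 18
Check the pairing map k ↦ (π_A(k), π_B(k)):
  0 : (0,0)
  1 : (0,1)
  2 : (0,2)
  3 : (0,3)
  4 : (0,4)
  5 : (0,5)
  6 : (1,0)
  7 : (1,1)
  8 : (1,2)
  9 : (1,3)
  10 : (1,4)
  11 : (1,5)
  12 : (1,1)  ✗ repeats pair of k=7
  13 : (2,1)
  14 : (2,2)
  15 : (2,3)
  16 : (2,4)
  17 : (2,5)
distinct pairs in image: 17 / 18 needed
  → (1,1) hit at k=7 and k=12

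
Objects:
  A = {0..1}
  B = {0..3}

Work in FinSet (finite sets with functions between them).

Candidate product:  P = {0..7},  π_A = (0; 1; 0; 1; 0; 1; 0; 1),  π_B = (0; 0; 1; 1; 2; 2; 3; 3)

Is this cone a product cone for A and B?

Answer: VALID PRODUCT

Work:
|A|·|B| = 2·4 = 8;  |P| = 8
Check the pairing map k ↦ (π_A(k), π_B(k)):
  0 -> (0,0)
  1 -> (1,0)
  2 -> (0,1)
  3 -> (1,1)
  4 -> (0,2)
  5 -> (1,2)
  6 -> (0,3)
  7 -> (1,3)
distinct pairs in image: 8 / 8 needed
  → bijection onto A×B; projections well-typed.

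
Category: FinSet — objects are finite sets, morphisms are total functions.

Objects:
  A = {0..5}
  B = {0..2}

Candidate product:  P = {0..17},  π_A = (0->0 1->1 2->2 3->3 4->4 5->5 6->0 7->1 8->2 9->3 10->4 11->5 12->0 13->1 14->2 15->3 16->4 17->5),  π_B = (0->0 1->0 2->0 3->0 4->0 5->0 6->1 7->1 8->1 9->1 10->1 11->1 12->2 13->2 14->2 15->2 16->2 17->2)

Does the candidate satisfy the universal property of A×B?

|A|·|B| = 6·3 = 18;  |P| = 18
Check the pairing map k ↦ (π_A(k), π_B(k)):
  0 -> (0,0)
  1 -> (1,0)
  2 -> (2,0)
  3 -> (3,0)
  4 -> (4,0)
  5 -> (5,0)
  6 -> (0,1)
  7 -> (1,1)
  8 -> (2,1)
  9 -> (3,1)
  10 -> (4,1)
  11 -> (5,1)
  12 -> (0,2)
  13 -> (1,2)
  14 -> (2,2)
  15 -> (3,2)
  16 -> (4,2)
  17 -> (5,2)
distinct pairs in image: 18 / 18 needed
  → bijection onto A×B; projections well-typed.

Answer: VALID PRODUCT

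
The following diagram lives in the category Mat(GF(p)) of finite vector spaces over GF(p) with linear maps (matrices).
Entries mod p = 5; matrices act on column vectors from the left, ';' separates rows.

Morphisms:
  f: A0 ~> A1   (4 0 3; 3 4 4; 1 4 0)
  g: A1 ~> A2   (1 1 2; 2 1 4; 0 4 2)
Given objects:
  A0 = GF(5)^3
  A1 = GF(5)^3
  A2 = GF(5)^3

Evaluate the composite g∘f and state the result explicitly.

  e0=[1,0,0] f~>[4,3,1] g~>[4,0,4]
  e1=[0,1,0] f~>[0,4,4] g~>[2,0,4]
  e2=[0,0,1] f~>[3,4,0] g~>[2,0,1]
⟦path⟧: (4 2 2; 0 0 0; 4 4 1)

Answer: (4 2 2; 0 0 0; 4 4 1)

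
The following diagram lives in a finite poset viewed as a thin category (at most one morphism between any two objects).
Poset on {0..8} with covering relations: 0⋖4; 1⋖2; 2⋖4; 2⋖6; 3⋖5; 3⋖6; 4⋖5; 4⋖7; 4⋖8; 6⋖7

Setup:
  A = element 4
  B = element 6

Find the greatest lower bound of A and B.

Common predecessors of 4,6: {1,2}
  1 <= 2
  2 <= 2
glb = 2

Answer: A∧B = 2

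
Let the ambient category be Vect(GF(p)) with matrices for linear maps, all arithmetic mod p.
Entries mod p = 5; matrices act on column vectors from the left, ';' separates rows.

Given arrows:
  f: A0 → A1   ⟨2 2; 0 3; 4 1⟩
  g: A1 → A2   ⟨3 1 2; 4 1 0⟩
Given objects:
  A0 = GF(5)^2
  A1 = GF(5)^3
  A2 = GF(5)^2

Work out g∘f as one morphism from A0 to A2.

Answer: ⟨4 1; 3 1⟩

Trace:
  e0=⟨1,0⟩ f→⟨2,0,4⟩ g→⟨4,3⟩
  e1=⟨0,1⟩ f→⟨2,3,1⟩ g→⟨1,1⟩
result: ⟨4 1; 3 1⟩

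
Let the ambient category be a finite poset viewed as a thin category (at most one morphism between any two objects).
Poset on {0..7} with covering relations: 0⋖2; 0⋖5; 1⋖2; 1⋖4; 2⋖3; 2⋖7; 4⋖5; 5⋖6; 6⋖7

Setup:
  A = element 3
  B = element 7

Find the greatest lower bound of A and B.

Answer: A∧B = 2

Derivation:
{x : x≤A ∧ x≤B} = {0,1,2}  (A=3, B=7)
  0 ≤ 2
  1 ≤ 2
  2 ≤ 2
glb = 2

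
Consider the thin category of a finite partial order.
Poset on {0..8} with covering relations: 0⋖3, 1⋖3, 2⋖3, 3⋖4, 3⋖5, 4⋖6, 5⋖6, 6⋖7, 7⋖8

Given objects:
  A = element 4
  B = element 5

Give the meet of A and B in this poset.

Answer: A∧B = 3

Trace:
{x : x⊑A ∧ x⊑B} = {0,1,2,3}  (A=4, B=5)
  0 ⊑ 3
  1 ⊑ 3
  2 ⊑ 3
  3 ⊑ 3
glb = 3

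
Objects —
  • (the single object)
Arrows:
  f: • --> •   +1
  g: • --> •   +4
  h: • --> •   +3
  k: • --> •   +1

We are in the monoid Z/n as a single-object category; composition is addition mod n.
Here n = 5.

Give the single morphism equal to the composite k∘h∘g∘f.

Answer: +4

Derivation:
  0 +1≡1 +4≡0 +3≡3 +1≡4  (mod 5)
⟦path⟧: +4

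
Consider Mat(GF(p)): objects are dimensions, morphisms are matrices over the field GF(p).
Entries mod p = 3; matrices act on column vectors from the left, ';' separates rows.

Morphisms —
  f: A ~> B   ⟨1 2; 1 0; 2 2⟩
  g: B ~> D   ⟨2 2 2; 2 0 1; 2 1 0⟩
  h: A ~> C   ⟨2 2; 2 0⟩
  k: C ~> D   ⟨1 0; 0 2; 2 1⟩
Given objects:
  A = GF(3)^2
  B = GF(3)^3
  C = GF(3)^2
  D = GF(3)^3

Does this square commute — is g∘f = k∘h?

Answer: COMMUTES

Trace:
1) trace f;g:
  e0=⟨1,0⟩ f~>⟨1,1,2⟩ g~>⟨2,1,0⟩
  e1=⟨0,1⟩ f~>⟨2,0,2⟩ g~>⟨2,0,1⟩
  composite₁ = ⟨2 2; 1 0; 0 1⟩
2) trace h;k:
  e0=⟨1,0⟩ h~>⟨2,2⟩ k~>⟨2,1,0⟩
  e1=⟨0,1⟩ h~>⟨2,0⟩ k~>⟨2,0,1⟩
  composite₂ = ⟨2 2; 1 0; 0 1⟩
Equal? same morphism ✓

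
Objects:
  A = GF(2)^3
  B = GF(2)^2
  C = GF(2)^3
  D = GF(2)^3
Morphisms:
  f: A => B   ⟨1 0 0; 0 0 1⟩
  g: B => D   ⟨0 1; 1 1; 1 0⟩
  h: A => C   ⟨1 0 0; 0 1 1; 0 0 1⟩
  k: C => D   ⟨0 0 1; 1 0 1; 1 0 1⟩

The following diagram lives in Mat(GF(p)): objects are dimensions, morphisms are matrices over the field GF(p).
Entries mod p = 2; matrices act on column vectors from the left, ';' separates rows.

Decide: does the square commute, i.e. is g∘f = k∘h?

Along f;g (path 1):
  e0=[1,0,0] f=>[1,0] g=>[0,1,1]
  e1=[0,1,0] f=>[0,0] g=>[0,0,0]
  e2=[0,0,1] f=>[0,1] g=>[1,1,0]
  composite₁ = ⟨0 0 1; 1 0 1; 1 0 0⟩
Along h;k (path 2):
  e0=[1,0,0] h=>[1,0,0] k=>[0,1,1]
  e1=[0,1,0] h=>[0,1,0] k=>[0,0,0]
  e2=[0,0,1] h=>[0,1,1] k=>[1,1,1]
  composite₂ = ⟨0 0 1; 1 0 1; 1 0 1⟩
Equal? distinct morphisms ✗

Answer: DOES NOT COMMUTE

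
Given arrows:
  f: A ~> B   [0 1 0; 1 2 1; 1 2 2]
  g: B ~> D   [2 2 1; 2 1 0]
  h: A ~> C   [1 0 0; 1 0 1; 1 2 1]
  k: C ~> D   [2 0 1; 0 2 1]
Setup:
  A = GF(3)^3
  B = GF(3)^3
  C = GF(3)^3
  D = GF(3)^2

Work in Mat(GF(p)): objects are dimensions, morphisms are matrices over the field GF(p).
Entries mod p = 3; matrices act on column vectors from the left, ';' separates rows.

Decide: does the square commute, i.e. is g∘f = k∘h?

Answer: DOES NOT COMMUTE

Work:
Path 1 = f;g:
  e0=⟨1,0,0⟩ f~>⟨0,1,1⟩ g~>⟨0,1⟩
  e1=⟨0,1,0⟩ f~>⟨1,2,2⟩ g~>⟨2,1⟩
  e2=⟨0,0,1⟩ f~>⟨0,1,2⟩ g~>⟨1,1⟩
  ⟦path⟧₁ = [0 2 1; 1 1 1]
Path 2 = h;k:
  e0=⟨1,0,0⟩ h~>⟨1,1,1⟩ k~>⟨0,0⟩
  e1=⟨0,1,0⟩ h~>⟨0,0,2⟩ k~>⟨2,2⟩
  e2=⟨0,0,1⟩ h~>⟨0,1,1⟩ k~>⟨1,0⟩
  ⟦path⟧₂ = [0 2 1; 0 2 0]
Equal? NO — does not commute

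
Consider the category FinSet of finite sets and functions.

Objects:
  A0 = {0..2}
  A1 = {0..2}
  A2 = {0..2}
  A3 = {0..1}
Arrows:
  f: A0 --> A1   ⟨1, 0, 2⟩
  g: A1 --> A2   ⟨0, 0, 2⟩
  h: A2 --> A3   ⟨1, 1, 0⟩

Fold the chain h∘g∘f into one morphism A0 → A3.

  0 f-->1 g-->0 h-->1
  1 f-->0 g-->0 h-->1
  2 f-->2 g-->2 h-->0
result: ⟨1, 1, 0⟩

Answer: ⟨1, 1, 0⟩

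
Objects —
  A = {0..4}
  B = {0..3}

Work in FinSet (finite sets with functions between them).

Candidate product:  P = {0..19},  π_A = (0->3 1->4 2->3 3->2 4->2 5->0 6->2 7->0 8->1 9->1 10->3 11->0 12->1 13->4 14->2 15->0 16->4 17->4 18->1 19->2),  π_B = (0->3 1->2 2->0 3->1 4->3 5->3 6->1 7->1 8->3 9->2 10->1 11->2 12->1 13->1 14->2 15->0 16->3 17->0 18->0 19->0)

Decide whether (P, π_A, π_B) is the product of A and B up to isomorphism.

Answer: NOT A VALID PRODUCT — duplicate pair at indices 6,3

Derivation:
|A|·|B| = 5·4 = 20;  |P| = 20
Check the pairing map k ↦ (π_A(k), π_B(k)):
  0 -> (3,3)
  1 -> (4,2)
  2 -> (3,0)
  3 -> (2,1)
  4 -> (2,3)
  5 -> (0,3)
  6 -> (2,1)  ✗ repeats pair of k=3
  7 -> (0,1)
  8 -> (1,3)
  9 -> (1,2)
  10 -> (3,1)
  11 -> (0,2)
  12 -> (1,1)
  13 -> (4,1)
  14 -> (2,2)
  15 -> (0,0)
  16 -> (4,3)
  17 -> (4,0)
  18 -> (1,0)
  19 -> (2,0)
distinct pairs in image: 19 / 20 needed
  → (2,1) hit at k=3 and k=6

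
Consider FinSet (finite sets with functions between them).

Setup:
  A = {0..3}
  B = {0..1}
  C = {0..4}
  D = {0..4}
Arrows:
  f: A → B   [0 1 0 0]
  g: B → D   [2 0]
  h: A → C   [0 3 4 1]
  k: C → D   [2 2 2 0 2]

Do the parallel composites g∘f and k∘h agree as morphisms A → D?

Answer: COMMUTES

Derivation:
Along f;g (path 1):
  0 f→0 g→2
  1 f→1 g→0
  2 f→0 g→2
  3 f→0 g→2
  composite₁ = [2 0 2 2]
Along h;k (path 2):
  0 h→0 k→2
  1 h→3 k→0
  2 h→4 k→2
  3 h→1 k→2
  composite₂ = [2 0 2 2]
Equal? equal; square commutes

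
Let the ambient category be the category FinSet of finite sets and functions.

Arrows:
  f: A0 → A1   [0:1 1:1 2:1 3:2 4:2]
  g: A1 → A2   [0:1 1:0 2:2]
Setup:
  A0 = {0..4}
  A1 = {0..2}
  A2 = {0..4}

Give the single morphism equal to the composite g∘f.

  0 f→1 g→0
  1 f→1 g→0
  2 f→1 g→0
  3 f→2 g→2
  4 f→2 g→2
⟦path⟧: [0:0 1:0 2:0 3:2 4:2]

Answer: [0:0 1:0 2:0 3:2 4:2]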